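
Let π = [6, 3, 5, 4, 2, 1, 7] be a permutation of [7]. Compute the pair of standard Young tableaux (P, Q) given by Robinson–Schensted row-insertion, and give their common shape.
P = [1, 4, 7] / [2] / [3] / [5] / [6];  Q = [1, 3, 7] / [2] / [4] / [5] / [6];  common shape = (3, 1, 1, 1, 1)

Row-insert the values π_1, π_2, … into P one at a time, bumping the leftmost entry strictly greater than the inserted value down to the next row. The recording tableau Q records, in position (i, j), the step at which that cell was added to P.
  Insert 6 (step 1): P = [6];  Q = [1]
  Insert 3 (step 2): P = [3] / [6];  Q = [1] / [2]
  Insert 5 (step 3): P = [3, 5] / [6];  Q = [1, 3] / [2]
  Insert 4 (step 4): P = [3, 4] / [5] / [6];  Q = [1, 3] / [2] / [4]
  Insert 2 (step 5): P = [2, 4] / [3] / [5] / [6];  Q = [1, 3] / [2] / [4] / [5]
  Insert 1 (step 6): P = [1, 4] / [2] / [3] / [5] / [6];  Q = [1, 3] / [2] / [4] / [5] / [6]
  Insert 7 (step 7): P = [1, 4, 7] / [2] / [3] / [5] / [6];  Q = [1, 3, 7] / [2] / [4] / [5] / [6]
Final shape: (3, 1, 1, 1, 1).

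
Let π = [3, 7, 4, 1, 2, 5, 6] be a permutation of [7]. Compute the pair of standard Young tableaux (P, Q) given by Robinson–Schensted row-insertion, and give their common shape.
P = [1, 2, 5, 6] / [3, 4] / [7];  Q = [1, 2, 6, 7] / [3, 5] / [4];  common shape = (4, 2, 1)

Row-insert the values π_1, π_2, … into P one at a time, bumping the leftmost entry strictly greater than the inserted value down to the next row. The recording tableau Q records, in position (i, j), the step at which that cell was added to P.
  Insert 3 (step 1): P = [3];  Q = [1]
  Insert 7 (step 2): P = [3, 7];  Q = [1, 2]
  Insert 4 (step 3): P = [3, 4] / [7];  Q = [1, 2] / [3]
  Insert 1 (step 4): P = [1, 4] / [3] / [7];  Q = [1, 2] / [3] / [4]
  Insert 2 (step 5): P = [1, 2] / [3, 4] / [7];  Q = [1, 2] / [3, 5] / [4]
  Insert 5 (step 6): P = [1, 2, 5] / [3, 4] / [7];  Q = [1, 2, 6] / [3, 5] / [4]
  Insert 6 (step 7): P = [1, 2, 5, 6] / [3, 4] / [7];  Q = [1, 2, 6, 7] / [3, 5] / [4]
Final shape: (4, 2, 1).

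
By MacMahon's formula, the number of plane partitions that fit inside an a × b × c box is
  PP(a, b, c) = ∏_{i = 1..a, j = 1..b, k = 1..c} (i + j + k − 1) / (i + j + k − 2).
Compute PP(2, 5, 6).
PP(2, 5, 6) = 60984

Evaluate the triple product over i = 1..2, j = 1..5, k = 1..6. The factors are (2/1) · (3/2) · (4/3) · (5/4) · (6/5) · (7/6) · (3/2) · (4/3) · … (60 factors total). The numerators and denominators telescope so the product is an integer; carrying out the multiplication exactly gives PP(2, 5, 6) = 60984.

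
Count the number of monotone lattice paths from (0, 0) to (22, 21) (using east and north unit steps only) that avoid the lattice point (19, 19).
Number of paths = 698596843860

Total paths from (0, 0) to (22, 21): C(43, 22) = 1052049481860. Paths through (19, 19): (paths (0, 0) → (19, 19)) × (paths (19, 19) → (22, 21)) = C(38, 19) · C(5, 3) = 35345263800 · 10 = 353452638000. Avoidance count = 1052049481860 − 353452638000 = 698596843860.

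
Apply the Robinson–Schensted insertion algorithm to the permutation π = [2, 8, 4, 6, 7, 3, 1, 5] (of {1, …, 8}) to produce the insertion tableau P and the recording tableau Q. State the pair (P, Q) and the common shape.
P = [1, 3, 5, 7] / [2, 6] / [4] / [8];  Q = [1, 2, 4, 5] / [3, 8] / [6] / [7];  common shape = (4, 2, 1, 1)

Row-insert the values π_1, π_2, … into P one at a time, bumping the leftmost entry strictly greater than the inserted value down to the next row. The recording tableau Q records, in position (i, j), the step at which that cell was added to P.
  Insert 2 (step 1): P = [2];  Q = [1]
  Insert 8 (step 2): P = [2, 8];  Q = [1, 2]
  Insert 4 (step 3): P = [2, 4] / [8];  Q = [1, 2] / [3]
  Insert 6 (step 4): P = [2, 4, 6] / [8];  Q = [1, 2, 4] / [3]
  Insert 7 (step 5): P = [2, 4, 6, 7] / [8];  Q = [1, 2, 4, 5] / [3]
  Insert 3 (step 6): P = [2, 3, 6, 7] / [4] / [8];  Q = [1, 2, 4, 5] / [3] / [6]
  Insert 1 (step 7): P = [1, 3, 6, 7] / [2] / [4] / [8];  Q = [1, 2, 4, 5] / [3] / [6] / [7]
  Insert 5 (step 8): P = [1, 3, 5, 7] / [2, 6] / [4] / [8];  Q = [1, 2, 4, 5] / [3, 8] / [6] / [7]
Final shape: (4, 2, 1, 1).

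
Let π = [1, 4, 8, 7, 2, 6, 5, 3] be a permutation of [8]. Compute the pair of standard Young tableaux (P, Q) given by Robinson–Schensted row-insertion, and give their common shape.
P = [1, 2, 3] / [4, 5] / [6] / [7] / [8];  Q = [1, 2, 3] / [4, 6] / [5] / [7] / [8];  common shape = (3, 2, 1, 1, 1)

Row-insert the values π_1, π_2, … into P one at a time, bumping the leftmost entry strictly greater than the inserted value down to the next row. The recording tableau Q records, in position (i, j), the step at which that cell was added to P.
  Insert 1 (step 1): P = [1];  Q = [1]
  Insert 4 (step 2): P = [1, 4];  Q = [1, 2]
  Insert 8 (step 3): P = [1, 4, 8];  Q = [1, 2, 3]
  Insert 7 (step 4): P = [1, 4, 7] / [8];  Q = [1, 2, 3] / [4]
  Insert 2 (step 5): P = [1, 2, 7] / [4] / [8];  Q = [1, 2, 3] / [4] / [5]
  Insert 6 (step 6): P = [1, 2, 6] / [4, 7] / [8];  Q = [1, 2, 3] / [4, 6] / [5]
  Insert 5 (step 7): P = [1, 2, 5] / [4, 6] / [7] / [8];  Q = [1, 2, 3] / [4, 6] / [5] / [7]
  Insert 3 (step 8): P = [1, 2, 3] / [4, 5] / [6] / [7] / [8];  Q = [1, 2, 3] / [4, 6] / [5] / [7] / [8]
Final shape: (3, 2, 1, 1, 1).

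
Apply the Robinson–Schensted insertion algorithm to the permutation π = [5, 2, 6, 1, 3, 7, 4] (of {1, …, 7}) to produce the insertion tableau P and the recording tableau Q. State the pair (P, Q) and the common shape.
P = [1, 3, 4] / [2, 6, 7] / [5];  Q = [1, 3, 6] / [2, 5, 7] / [4];  common shape = (3, 3, 1)

Row-insert the values π_1, π_2, … into P one at a time, bumping the leftmost entry strictly greater than the inserted value down to the next row. The recording tableau Q records, in position (i, j), the step at which that cell was added to P.
  Insert 5 (step 1): P = [5];  Q = [1]
  Insert 2 (step 2): P = [2] / [5];  Q = [1] / [2]
  Insert 6 (step 3): P = [2, 6] / [5];  Q = [1, 3] / [2]
  Insert 1 (step 4): P = [1, 6] / [2] / [5];  Q = [1, 3] / [2] / [4]
  Insert 3 (step 5): P = [1, 3] / [2, 6] / [5];  Q = [1, 3] / [2, 5] / [4]
  Insert 7 (step 6): P = [1, 3, 7] / [2, 6] / [5];  Q = [1, 3, 6] / [2, 5] / [4]
  Insert 4 (step 7): P = [1, 3, 4] / [2, 6, 7] / [5];  Q = [1, 3, 6] / [2, 5, 7] / [4]
Final shape: (3, 3, 1).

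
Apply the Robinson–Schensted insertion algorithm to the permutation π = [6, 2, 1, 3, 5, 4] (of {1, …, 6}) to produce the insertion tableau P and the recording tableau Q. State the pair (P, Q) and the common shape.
P = [1, 3, 4] / [2, 5] / [6];  Q = [1, 4, 5] / [2, 6] / [3];  common shape = (3, 2, 1)

Row-insert the values π_1, π_2, … into P one at a time, bumping the leftmost entry strictly greater than the inserted value down to the next row. The recording tableau Q records, in position (i, j), the step at which that cell was added to P.
  Insert 6 (step 1): P = [6];  Q = [1]
  Insert 2 (step 2): P = [2] / [6];  Q = [1] / [2]
  Insert 1 (step 3): P = [1] / [2] / [6];  Q = [1] / [2] / [3]
  Insert 3 (step 4): P = [1, 3] / [2] / [6];  Q = [1, 4] / [2] / [3]
  Insert 5 (step 5): P = [1, 3, 5] / [2] / [6];  Q = [1, 4, 5] / [2] / [3]
  Insert 4 (step 6): P = [1, 3, 4] / [2, 5] / [6];  Q = [1, 4, 5] / [2, 6] / [3]
Final shape: (3, 2, 1).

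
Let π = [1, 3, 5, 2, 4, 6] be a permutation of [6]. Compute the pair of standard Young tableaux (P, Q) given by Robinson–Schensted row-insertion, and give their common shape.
P = [1, 2, 4, 6] / [3, 5];  Q = [1, 2, 3, 6] / [4, 5];  common shape = (4, 2)

Row-insert the values π_1, π_2, … into P one at a time, bumping the leftmost entry strictly greater than the inserted value down to the next row. The recording tableau Q records, in position (i, j), the step at which that cell was added to P.
  Insert 1 (step 1): P = [1];  Q = [1]
  Insert 3 (step 2): P = [1, 3];  Q = [1, 2]
  Insert 5 (step 3): P = [1, 3, 5];  Q = [1, 2, 3]
  Insert 2 (step 4): P = [1, 2, 5] / [3];  Q = [1, 2, 3] / [4]
  Insert 4 (step 5): P = [1, 2, 4] / [3, 5];  Q = [1, 2, 3] / [4, 5]
  Insert 6 (step 6): P = [1, 2, 4, 6] / [3, 5];  Q = [1, 2, 3, 6] / [4, 5]
Final shape: (4, 2).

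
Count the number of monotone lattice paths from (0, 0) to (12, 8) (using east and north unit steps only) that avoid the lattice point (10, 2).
Number of paths = 124122

Total paths from (0, 0) to (12, 8): C(20, 12) = 125970. Paths through (10, 2): (paths (0, 0) → (10, 2)) × (paths (10, 2) → (12, 8)) = C(12, 10) · C(8, 2) = 66 · 28 = 1848. Avoidance count = 125970 − 1848 = 124122.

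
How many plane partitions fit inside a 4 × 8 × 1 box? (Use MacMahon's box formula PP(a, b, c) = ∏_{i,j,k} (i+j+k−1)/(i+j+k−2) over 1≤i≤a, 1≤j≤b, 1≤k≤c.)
PP(4, 8, 1) = 495

Evaluate the triple product over i = 1..4, j = 1..8, k = 1..1. The factors are (2/1) · (3/2) · (4/3) · (5/4) · (6/5) · (7/6) · (8/7) · (9/8) · … (32 factors total). The numerators and denominators telescope so the product is an integer; carrying out the multiplication exactly gives PP(4, 8, 1) = 495.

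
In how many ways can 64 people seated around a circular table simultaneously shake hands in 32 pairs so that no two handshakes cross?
C_32 = 55534064877048198

These noncrossing handshakes are counted by the Catalan number C_n = (1/(n + 1)) · C(2n, n). For n = 32: C_32 = (1/33) · C(64, 32) = 1832624140942590534/33 = 55534064877048198.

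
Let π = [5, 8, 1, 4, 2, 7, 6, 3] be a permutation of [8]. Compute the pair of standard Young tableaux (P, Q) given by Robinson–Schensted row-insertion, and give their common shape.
P = [1, 2, 3] / [4, 6] / [5, 7] / [8];  Q = [1, 2, 6] / [3, 4] / [5, 7] / [8];  common shape = (3, 2, 2, 1)

Row-insert the values π_1, π_2, … into P one at a time, bumping the leftmost entry strictly greater than the inserted value down to the next row. The recording tableau Q records, in position (i, j), the step at which that cell was added to P.
  Insert 5 (step 1): P = [5];  Q = [1]
  Insert 8 (step 2): P = [5, 8];  Q = [1, 2]
  Insert 1 (step 3): P = [1, 8] / [5];  Q = [1, 2] / [3]
  Insert 4 (step 4): P = [1, 4] / [5, 8];  Q = [1, 2] / [3, 4]
  Insert 2 (step 5): P = [1, 2] / [4, 8] / [5];  Q = [1, 2] / [3, 4] / [5]
  Insert 7 (step 6): P = [1, 2, 7] / [4, 8] / [5];  Q = [1, 2, 6] / [3, 4] / [5]
  Insert 6 (step 7): P = [1, 2, 6] / [4, 7] / [5, 8];  Q = [1, 2, 6] / [3, 4] / [5, 7]
  Insert 3 (step 8): P = [1, 2, 3] / [4, 6] / [5, 7] / [8];  Q = [1, 2, 6] / [3, 4] / [5, 7] / [8]
Final shape: (3, 2, 2, 1).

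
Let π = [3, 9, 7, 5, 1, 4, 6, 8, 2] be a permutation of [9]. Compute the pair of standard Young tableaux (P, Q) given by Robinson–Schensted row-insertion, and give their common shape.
P = [1, 2, 6, 8] / [3, 4] / [5] / [7] / [9];  Q = [1, 2, 7, 8] / [3, 6] / [4] / [5] / [9];  common shape = (4, 2, 1, 1, 1)

Row-insert the values π_1, π_2, … into P one at a time, bumping the leftmost entry strictly greater than the inserted value down to the next row. The recording tableau Q records, in position (i, j), the step at which that cell was added to P.
  Insert 3 (step 1): P = [3];  Q = [1]
  Insert 9 (step 2): P = [3, 9];  Q = [1, 2]
  Insert 7 (step 3): P = [3, 7] / [9];  Q = [1, 2] / [3]
  Insert 5 (step 4): P = [3, 5] / [7] / [9];  Q = [1, 2] / [3] / [4]
  Insert 1 (step 5): P = [1, 5] / [3] / [7] / [9];  Q = [1, 2] / [3] / [4] / [5]
  Insert 4 (step 6): P = [1, 4] / [3, 5] / [7] / [9];  Q = [1, 2] / [3, 6] / [4] / [5]
  Insert 6 (step 7): P = [1, 4, 6] / [3, 5] / [7] / [9];  Q = [1, 2, 7] / [3, 6] / [4] / [5]
  Insert 8 (step 8): P = [1, 4, 6, 8] / [3, 5] / [7] / [9];  Q = [1, 2, 7, 8] / [3, 6] / [4] / [5]
  Insert 2 (step 9): P = [1, 2, 6, 8] / [3, 4] / [5] / [7] / [9];  Q = [1, 2, 7, 8] / [3, 6] / [4] / [5] / [9]
Final shape: (4, 2, 1, 1, 1).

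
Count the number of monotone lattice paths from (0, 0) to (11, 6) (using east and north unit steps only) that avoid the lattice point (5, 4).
Number of paths = 8848

Total paths from (0, 0) to (11, 6): C(17, 11) = 12376. Paths through (5, 4): (paths (0, 0) → (5, 4)) × (paths (5, 4) → (11, 6)) = C(9, 5) · C(8, 6) = 126 · 28 = 3528. Avoidance count = 12376 − 3528 = 8848.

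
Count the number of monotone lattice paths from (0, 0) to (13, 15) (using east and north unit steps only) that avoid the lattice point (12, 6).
Number of paths = 37256520

Total paths from (0, 0) to (13, 15): C(28, 13) = 37442160. Paths through (12, 6): (paths (0, 0) → (12, 6)) × (paths (12, 6) → (13, 15)) = C(18, 12) · C(10, 1) = 18564 · 10 = 185640. Avoidance count = 37442160 − 185640 = 37256520.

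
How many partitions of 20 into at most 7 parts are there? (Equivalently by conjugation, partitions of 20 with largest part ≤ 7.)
p(20, parts ≤ 7) = 364

Use the recurrence p(n, m) = p(n, m−1) + p(n−m, m): either the largest part is < m (count p(n, m−1)) or the largest part is exactly m (remove one copy of m, count p(n−m, m)). With p(0, ·) = 1 this gives p(20, parts ≤ 7) = 364. (By conjugating Young diagrams, this also counts partitions of 20 into at most 7 parts.)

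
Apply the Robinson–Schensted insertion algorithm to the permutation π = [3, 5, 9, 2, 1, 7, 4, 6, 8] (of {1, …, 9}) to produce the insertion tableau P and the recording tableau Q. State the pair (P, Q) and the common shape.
P = [1, 4, 6, 8] / [2, 5, 7] / [3, 9];  Q = [1, 2, 3, 9] / [4, 6, 8] / [5, 7];  common shape = (4, 3, 2)

Row-insert the values π_1, π_2, … into P one at a time, bumping the leftmost entry strictly greater than the inserted value down to the next row. The recording tableau Q records, in position (i, j), the step at which that cell was added to P.
  Insert 3 (step 1): P = [3];  Q = [1]
  Insert 5 (step 2): P = [3, 5];  Q = [1, 2]
  Insert 9 (step 3): P = [3, 5, 9];  Q = [1, 2, 3]
  Insert 2 (step 4): P = [2, 5, 9] / [3];  Q = [1, 2, 3] / [4]
  Insert 1 (step 5): P = [1, 5, 9] / [2] / [3];  Q = [1, 2, 3] / [4] / [5]
  Insert 7 (step 6): P = [1, 5, 7] / [2, 9] / [3];  Q = [1, 2, 3] / [4, 6] / [5]
  Insert 4 (step 7): P = [1, 4, 7] / [2, 5] / [3, 9];  Q = [1, 2, 3] / [4, 6] / [5, 7]
  Insert 6 (step 8): P = [1, 4, 6] / [2, 5, 7] / [3, 9];  Q = [1, 2, 3] / [4, 6, 8] / [5, 7]
  Insert 8 (step 9): P = [1, 4, 6, 8] / [2, 5, 7] / [3, 9];  Q = [1, 2, 3, 9] / [4, 6, 8] / [5, 7]
Final shape: (4, 3, 2).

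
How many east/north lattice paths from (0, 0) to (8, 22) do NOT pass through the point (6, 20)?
Number of paths = 4471545

Total paths from (0, 0) to (8, 22): C(30, 8) = 5852925. Paths through (6, 20): (paths (0, 0) → (6, 20)) × (paths (6, 20) → (8, 22)) = C(26, 6) · C(4, 2) = 230230 · 6 = 1381380. Avoidance count = 5852925 − 1381380 = 4471545.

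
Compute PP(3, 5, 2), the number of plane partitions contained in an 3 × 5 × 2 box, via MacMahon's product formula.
PP(3, 5, 2) = 1176

Evaluate the triple product over i = 1..3, j = 1..5, k = 1..2. The factors are (2/1) · (3/2) · (3/2) · (4/3) · (4/3) · (5/4) · (5/4) · (6/5) · … (30 factors total). The numerators and denominators telescope so the product is an integer; carrying out the multiplication exactly gives PP(3, 5, 2) = 1176.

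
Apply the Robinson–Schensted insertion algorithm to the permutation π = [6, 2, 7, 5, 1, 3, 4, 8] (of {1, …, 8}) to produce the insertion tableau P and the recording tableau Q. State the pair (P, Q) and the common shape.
P = [1, 3, 4, 8] / [2, 5] / [6, 7];  Q = [1, 3, 7, 8] / [2, 4] / [5, 6];  common shape = (4, 2, 2)

Row-insert the values π_1, π_2, … into P one at a time, bumping the leftmost entry strictly greater than the inserted value down to the next row. The recording tableau Q records, in position (i, j), the step at which that cell was added to P.
  Insert 6 (step 1): P = [6];  Q = [1]
  Insert 2 (step 2): P = [2] / [6];  Q = [1] / [2]
  Insert 7 (step 3): P = [2, 7] / [6];  Q = [1, 3] / [2]
  Insert 5 (step 4): P = [2, 5] / [6, 7];  Q = [1, 3] / [2, 4]
  Insert 1 (step 5): P = [1, 5] / [2, 7] / [6];  Q = [1, 3] / [2, 4] / [5]
  Insert 3 (step 6): P = [1, 3] / [2, 5] / [6, 7];  Q = [1, 3] / [2, 4] / [5, 6]
  Insert 4 (step 7): P = [1, 3, 4] / [2, 5] / [6, 7];  Q = [1, 3, 7] / [2, 4] / [5, 6]
  Insert 8 (step 8): P = [1, 3, 4, 8] / [2, 5] / [6, 7];  Q = [1, 3, 7, 8] / [2, 4] / [5, 6]
Final shape: (4, 2, 2).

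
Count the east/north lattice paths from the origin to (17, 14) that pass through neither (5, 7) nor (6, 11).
Number of paths = 222211805

Inclusion–exclusion. Total paths: C(31, 17) = 265182525. Through P₁: C(12, 5)·C(19, 12) = 39907296. Through P₂: C(17, 6)·C(14, 11) = 4504864. Since P₁ is strictly southwest of P₂, a monotone path through both must visit P₁ then P₂; paths through both = C(12, 5)·C(5, 1)·C(14, 11) = 1441440. Avoid both = 265182525 − 39907296 − 4504864 + 1441440 = 222211805.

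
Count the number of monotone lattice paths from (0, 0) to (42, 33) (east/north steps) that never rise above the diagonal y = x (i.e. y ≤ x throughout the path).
Number of paths = 472910945943110671500

By the reflection principle (André's argument), the number of monotone paths to (42, 33) with n ≤ m that never go above y = x is C(75, 42) − C(75, 43) = 2033517067555375887450 − 1560606121612265215950 = 472910945943110671500.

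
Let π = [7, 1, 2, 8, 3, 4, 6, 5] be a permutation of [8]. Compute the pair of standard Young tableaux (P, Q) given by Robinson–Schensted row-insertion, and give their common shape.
P = [1, 2, 3, 4, 5] / [6, 8] / [7];  Q = [1, 3, 4, 6, 7] / [2, 5] / [8];  common shape = (5, 2, 1)

Row-insert the values π_1, π_2, … into P one at a time, bumping the leftmost entry strictly greater than the inserted value down to the next row. The recording tableau Q records, in position (i, j), the step at which that cell was added to P.
  Insert 7 (step 1): P = [7];  Q = [1]
  Insert 1 (step 2): P = [1] / [7];  Q = [1] / [2]
  Insert 2 (step 3): P = [1, 2] / [7];  Q = [1, 3] / [2]
  Insert 8 (step 4): P = [1, 2, 8] / [7];  Q = [1, 3, 4] / [2]
  Insert 3 (step 5): P = [1, 2, 3] / [7, 8];  Q = [1, 3, 4] / [2, 5]
  Insert 4 (step 6): P = [1, 2, 3, 4] / [7, 8];  Q = [1, 3, 4, 6] / [2, 5]
  Insert 6 (step 7): P = [1, 2, 3, 4, 6] / [7, 8];  Q = [1, 3, 4, 6, 7] / [2, 5]
  Insert 5 (step 8): P = [1, 2, 3, 4, 5] / [6, 8] / [7];  Q = [1, 3, 4, 6, 7] / [2, 5] / [8]
Final shape: (5, 2, 1).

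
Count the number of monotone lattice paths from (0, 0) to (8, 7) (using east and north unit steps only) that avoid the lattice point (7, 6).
Number of paths = 3003

Total paths from (0, 0) to (8, 7): C(15, 8) = 6435. Paths through (7, 6): (paths (0, 0) → (7, 6)) × (paths (7, 6) → (8, 7)) = C(13, 7) · C(2, 1) = 1716 · 2 = 3432. Avoidance count = 6435 − 3432 = 3003.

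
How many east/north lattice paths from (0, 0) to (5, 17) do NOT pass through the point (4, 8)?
Number of paths = 21384

Total paths from (0, 0) to (5, 17): C(22, 5) = 26334. Paths through (4, 8): (paths (0, 0) → (4, 8)) × (paths (4, 8) → (5, 17)) = C(12, 4) · C(10, 1) = 495 · 10 = 4950. Avoidance count = 26334 − 4950 = 21384.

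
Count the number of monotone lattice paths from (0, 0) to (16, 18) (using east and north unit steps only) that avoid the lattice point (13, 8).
Number of paths = 2145763290

Total paths from (0, 0) to (16, 18): C(34, 16) = 2203961430. Paths through (13, 8): (paths (0, 0) → (13, 8)) × (paths (13, 8) → (16, 18)) = C(21, 13) · C(13, 3) = 203490 · 286 = 58198140. Avoidance count = 2203961430 − 58198140 = 2145763290.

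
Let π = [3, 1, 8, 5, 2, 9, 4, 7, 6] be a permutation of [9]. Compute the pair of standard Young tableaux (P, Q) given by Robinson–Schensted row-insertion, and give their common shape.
P = [1, 2, 4, 6] / [3, 5, 7] / [8, 9];  Q = [1, 3, 6, 8] / [2, 4, 7] / [5, 9];  common shape = (4, 3, 2)

Row-insert the values π_1, π_2, … into P one at a time, bumping the leftmost entry strictly greater than the inserted value down to the next row. The recording tableau Q records, in position (i, j), the step at which that cell was added to P.
  Insert 3 (step 1): P = [3];  Q = [1]
  Insert 1 (step 2): P = [1] / [3];  Q = [1] / [2]
  Insert 8 (step 3): P = [1, 8] / [3];  Q = [1, 3] / [2]
  Insert 5 (step 4): P = [1, 5] / [3, 8];  Q = [1, 3] / [2, 4]
  Insert 2 (step 5): P = [1, 2] / [3, 5] / [8];  Q = [1, 3] / [2, 4] / [5]
  Insert 9 (step 6): P = [1, 2, 9] / [3, 5] / [8];  Q = [1, 3, 6] / [2, 4] / [5]
  Insert 4 (step 7): P = [1, 2, 4] / [3, 5, 9] / [8];  Q = [1, 3, 6] / [2, 4, 7] / [5]
  Insert 7 (step 8): P = [1, 2, 4, 7] / [3, 5, 9] / [8];  Q = [1, 3, 6, 8] / [2, 4, 7] / [5]
  Insert 6 (step 9): P = [1, 2, 4, 6] / [3, 5, 7] / [8, 9];  Q = [1, 3, 6, 8] / [2, 4, 7] / [5, 9]
Final shape: (4, 3, 2).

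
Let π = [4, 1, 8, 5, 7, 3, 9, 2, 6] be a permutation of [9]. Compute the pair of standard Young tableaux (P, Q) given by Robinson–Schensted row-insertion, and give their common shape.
P = [1, 2, 6, 9] / [3, 5, 7] / [4] / [8];  Q = [1, 3, 5, 7] / [2, 4, 9] / [6] / [8];  common shape = (4, 3, 1, 1)

Row-insert the values π_1, π_2, … into P one at a time, bumping the leftmost entry strictly greater than the inserted value down to the next row. The recording tableau Q records, in position (i, j), the step at which that cell was added to P.
  Insert 4 (step 1): P = [4];  Q = [1]
  Insert 1 (step 2): P = [1] / [4];  Q = [1] / [2]
  Insert 8 (step 3): P = [1, 8] / [4];  Q = [1, 3] / [2]
  Insert 5 (step 4): P = [1, 5] / [4, 8];  Q = [1, 3] / [2, 4]
  Insert 7 (step 5): P = [1, 5, 7] / [4, 8];  Q = [1, 3, 5] / [2, 4]
  Insert 3 (step 6): P = [1, 3, 7] / [4, 5] / [8];  Q = [1, 3, 5] / [2, 4] / [6]
  Insert 9 (step 7): P = [1, 3, 7, 9] / [4, 5] / [8];  Q = [1, 3, 5, 7] / [2, 4] / [6]
  Insert 2 (step 8): P = [1, 2, 7, 9] / [3, 5] / [4] / [8];  Q = [1, 3, 5, 7] / [2, 4] / [6] / [8]
  Insert 6 (step 9): P = [1, 2, 6, 9] / [3, 5, 7] / [4] / [8];  Q = [1, 3, 5, 7] / [2, 4, 9] / [6] / [8]
Final shape: (4, 3, 1, 1).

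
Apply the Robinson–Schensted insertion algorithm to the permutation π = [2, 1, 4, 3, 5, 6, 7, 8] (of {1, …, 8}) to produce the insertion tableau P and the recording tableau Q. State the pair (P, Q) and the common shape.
P = [1, 3, 5, 6, 7, 8] / [2, 4];  Q = [1, 3, 5, 6, 7, 8] / [2, 4];  common shape = (6, 2)

Row-insert the values π_1, π_2, … into P one at a time, bumping the leftmost entry strictly greater than the inserted value down to the next row. The recording tableau Q records, in position (i, j), the step at which that cell was added to P.
  Insert 2 (step 1): P = [2];  Q = [1]
  Insert 1 (step 2): P = [1] / [2];  Q = [1] / [2]
  Insert 4 (step 3): P = [1, 4] / [2];  Q = [1, 3] / [2]
  Insert 3 (step 4): P = [1, 3] / [2, 4];  Q = [1, 3] / [2, 4]
  Insert 5 (step 5): P = [1, 3, 5] / [2, 4];  Q = [1, 3, 5] / [2, 4]
  Insert 6 (step 6): P = [1, 3, 5, 6] / [2, 4];  Q = [1, 3, 5, 6] / [2, 4]
  Insert 7 (step 7): P = [1, 3, 5, 6, 7] / [2, 4];  Q = [1, 3, 5, 6, 7] / [2, 4]
  Insert 8 (step 8): P = [1, 3, 5, 6, 7, 8] / [2, 4];  Q = [1, 3, 5, 6, 7, 8] / [2, 4]
Final shape: (6, 2).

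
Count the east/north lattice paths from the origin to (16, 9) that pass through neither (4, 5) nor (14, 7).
Number of paths = 1165871

Inclusion–exclusion. Total paths: C(25, 16) = 2042975. Through P₁: C(9, 4)·C(16, 12) = 229320. Through P₂: C(21, 14)·C(4, 2) = 697680. Since P₁ is strictly southwest of P₂, a monotone path through both must visit P₁ then P₂; paths through both = C(9, 4)·C(12, 10)·C(4, 2) = 49896. Avoid both = 2042975 − 229320 − 697680 + 49896 = 1165871.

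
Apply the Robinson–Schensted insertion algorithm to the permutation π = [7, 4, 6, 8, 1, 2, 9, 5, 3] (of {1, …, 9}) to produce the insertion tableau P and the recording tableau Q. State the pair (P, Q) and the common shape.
P = [1, 2, 3, 9] / [4, 5, 8] / [6] / [7];  Q = [1, 3, 4, 7] / [2, 6, 8] / [5] / [9];  common shape = (4, 3, 1, 1)

Row-insert the values π_1, π_2, … into P one at a time, bumping the leftmost entry strictly greater than the inserted value down to the next row. The recording tableau Q records, in position (i, j), the step at which that cell was added to P.
  Insert 7 (step 1): P = [7];  Q = [1]
  Insert 4 (step 2): P = [4] / [7];  Q = [1] / [2]
  Insert 6 (step 3): P = [4, 6] / [7];  Q = [1, 3] / [2]
  Insert 8 (step 4): P = [4, 6, 8] / [7];  Q = [1, 3, 4] / [2]
  Insert 1 (step 5): P = [1, 6, 8] / [4] / [7];  Q = [1, 3, 4] / [2] / [5]
  Insert 2 (step 6): P = [1, 2, 8] / [4, 6] / [7];  Q = [1, 3, 4] / [2, 6] / [5]
  Insert 9 (step 7): P = [1, 2, 8, 9] / [4, 6] / [7];  Q = [1, 3, 4, 7] / [2, 6] / [5]
  Insert 5 (step 8): P = [1, 2, 5, 9] / [4, 6, 8] / [7];  Q = [1, 3, 4, 7] / [2, 6, 8] / [5]
  Insert 3 (step 9): P = [1, 2, 3, 9] / [4, 5, 8] / [6] / [7];  Q = [1, 3, 4, 7] / [2, 6, 8] / [5] / [9]
Final shape: (4, 3, 1, 1).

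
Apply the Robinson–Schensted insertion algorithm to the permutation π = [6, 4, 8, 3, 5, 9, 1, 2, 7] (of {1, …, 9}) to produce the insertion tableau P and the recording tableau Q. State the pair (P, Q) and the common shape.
P = [1, 2, 7] / [3, 5, 9] / [4, 8] / [6];  Q = [1, 3, 6] / [2, 5, 9] / [4, 8] / [7];  common shape = (3, 3, 2, 1)

Row-insert the values π_1, π_2, … into P one at a time, bumping the leftmost entry strictly greater than the inserted value down to the next row. The recording tableau Q records, in position (i, j), the step at which that cell was added to P.
  Insert 6 (step 1): P = [6];  Q = [1]
  Insert 4 (step 2): P = [4] / [6];  Q = [1] / [2]
  Insert 8 (step 3): P = [4, 8] / [6];  Q = [1, 3] / [2]
  Insert 3 (step 4): P = [3, 8] / [4] / [6];  Q = [1, 3] / [2] / [4]
  Insert 5 (step 5): P = [3, 5] / [4, 8] / [6];  Q = [1, 3] / [2, 5] / [4]
  Insert 9 (step 6): P = [3, 5, 9] / [4, 8] / [6];  Q = [1, 3, 6] / [2, 5] / [4]
  Insert 1 (step 7): P = [1, 5, 9] / [3, 8] / [4] / [6];  Q = [1, 3, 6] / [2, 5] / [4] / [7]
  Insert 2 (step 8): P = [1, 2, 9] / [3, 5] / [4, 8] / [6];  Q = [1, 3, 6] / [2, 5] / [4, 8] / [7]
  Insert 7 (step 9): P = [1, 2, 7] / [3, 5, 9] / [4, 8] / [6];  Q = [1, 3, 6] / [2, 5, 9] / [4, 8] / [7]
Final shape: (3, 3, 2, 1).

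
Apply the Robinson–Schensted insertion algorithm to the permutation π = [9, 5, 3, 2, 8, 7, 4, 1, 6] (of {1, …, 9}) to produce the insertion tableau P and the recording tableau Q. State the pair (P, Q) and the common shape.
P = [1, 4, 6] / [2, 7] / [3, 8] / [5] / [9];  Q = [1, 5, 9] / [2, 6] / [3, 7] / [4] / [8];  common shape = (3, 2, 2, 1, 1)

Row-insert the values π_1, π_2, … into P one at a time, bumping the leftmost entry strictly greater than the inserted value down to the next row. The recording tableau Q records, in position (i, j), the step at which that cell was added to P.
  Insert 9 (step 1): P = [9];  Q = [1]
  Insert 5 (step 2): P = [5] / [9];  Q = [1] / [2]
  Insert 3 (step 3): P = [3] / [5] / [9];  Q = [1] / [2] / [3]
  Insert 2 (step 4): P = [2] / [3] / [5] / [9];  Q = [1] / [2] / [3] / [4]
  Insert 8 (step 5): P = [2, 8] / [3] / [5] / [9];  Q = [1, 5] / [2] / [3] / [4]
  Insert 7 (step 6): P = [2, 7] / [3, 8] / [5] / [9];  Q = [1, 5] / [2, 6] / [3] / [4]
  Insert 4 (step 7): P = [2, 4] / [3, 7] / [5, 8] / [9];  Q = [1, 5] / [2, 6] / [3, 7] / [4]
  Insert 1 (step 8): P = [1, 4] / [2, 7] / [3, 8] / [5] / [9];  Q = [1, 5] / [2, 6] / [3, 7] / [4] / [8]
  Insert 6 (step 9): P = [1, 4, 6] / [2, 7] / [3, 8] / [5] / [9];  Q = [1, 5, 9] / [2, 6] / [3, 7] / [4] / [8]
Final shape: (3, 2, 2, 1, 1).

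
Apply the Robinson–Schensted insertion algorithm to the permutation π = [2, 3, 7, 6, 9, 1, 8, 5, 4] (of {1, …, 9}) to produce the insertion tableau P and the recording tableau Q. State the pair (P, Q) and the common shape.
P = [1, 3, 4, 8] / [2, 5] / [6, 9] / [7];  Q = [1, 2, 3, 5] / [4, 7] / [6, 8] / [9];  common shape = (4, 2, 2, 1)

Row-insert the values π_1, π_2, … into P one at a time, bumping the leftmost entry strictly greater than the inserted value down to the next row. The recording tableau Q records, in position (i, j), the step at which that cell was added to P.
  Insert 2 (step 1): P = [2];  Q = [1]
  Insert 3 (step 2): P = [2, 3];  Q = [1, 2]
  Insert 7 (step 3): P = [2, 3, 7];  Q = [1, 2, 3]
  Insert 6 (step 4): P = [2, 3, 6] / [7];  Q = [1, 2, 3] / [4]
  Insert 9 (step 5): P = [2, 3, 6, 9] / [7];  Q = [1, 2, 3, 5] / [4]
  Insert 1 (step 6): P = [1, 3, 6, 9] / [2] / [7];  Q = [1, 2, 3, 5] / [4] / [6]
  Insert 8 (step 7): P = [1, 3, 6, 8] / [2, 9] / [7];  Q = [1, 2, 3, 5] / [4, 7] / [6]
  Insert 5 (step 8): P = [1, 3, 5, 8] / [2, 6] / [7, 9];  Q = [1, 2, 3, 5] / [4, 7] / [6, 8]
  Insert 4 (step 9): P = [1, 3, 4, 8] / [2, 5] / [6, 9] / [7];  Q = [1, 2, 3, 5] / [4, 7] / [6, 8] / [9]
Final shape: (4, 2, 2, 1).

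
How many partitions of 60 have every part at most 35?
p(60, parts ≤ 35) = 959129

Use the recurrence p(n, m) = p(n, m−1) + p(n−m, m): either the largest part is < m (count p(n, m−1)) or the largest part is exactly m (remove one copy of m, count p(n−m, m)). With p(0, ·) = 1 this gives p(60, parts ≤ 35) = 959129. (By conjugating Young diagrams, this also counts partitions of 60 into at most 35 parts.)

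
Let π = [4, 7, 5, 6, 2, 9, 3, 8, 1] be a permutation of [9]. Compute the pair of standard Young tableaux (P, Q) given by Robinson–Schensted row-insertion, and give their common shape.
P = [1, 3, 6, 8] / [2, 5, 9] / [4] / [7];  Q = [1, 2, 4, 6] / [3, 7, 8] / [5] / [9];  common shape = (4, 3, 1, 1)

Row-insert the values π_1, π_2, … into P one at a time, bumping the leftmost entry strictly greater than the inserted value down to the next row. The recording tableau Q records, in position (i, j), the step at which that cell was added to P.
  Insert 4 (step 1): P = [4];  Q = [1]
  Insert 7 (step 2): P = [4, 7];  Q = [1, 2]
  Insert 5 (step 3): P = [4, 5] / [7];  Q = [1, 2] / [3]
  Insert 6 (step 4): P = [4, 5, 6] / [7];  Q = [1, 2, 4] / [3]
  Insert 2 (step 5): P = [2, 5, 6] / [4] / [7];  Q = [1, 2, 4] / [3] / [5]
  Insert 9 (step 6): P = [2, 5, 6, 9] / [4] / [7];  Q = [1, 2, 4, 6] / [3] / [5]
  Insert 3 (step 7): P = [2, 3, 6, 9] / [4, 5] / [7];  Q = [1, 2, 4, 6] / [3, 7] / [5]
  Insert 8 (step 8): P = [2, 3, 6, 8] / [4, 5, 9] / [7];  Q = [1, 2, 4, 6] / [3, 7, 8] / [5]
  Insert 1 (step 9): P = [1, 3, 6, 8] / [2, 5, 9] / [4] / [7];  Q = [1, 2, 4, 6] / [3, 7, 8] / [5] / [9]
Final shape: (4, 3, 1, 1).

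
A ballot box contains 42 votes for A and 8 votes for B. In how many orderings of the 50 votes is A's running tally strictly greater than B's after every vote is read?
Strict-lead orderings = 365077482

Total orderings of the 50 votes with 42 for A: C(50, 42) = 536878650. By the Bertrand ballot formula (Cycle Lemma / reflection principle), the number of orderings in which A is strictly ahead of B throughout is (p − q)/(p + q) · C(p + q, p) = (42 − 8)/(42 + 8) · 536878650 = 365077482.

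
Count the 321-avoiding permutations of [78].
C_78 = 73745243611532458459690151854647329239335600

These 321-avoiding permutations are counted by the Catalan number C_n = (1/(n + 1)) · C(2n, n). For n = 78: C_78 = (1/79) · C(156, 78) = 5825874245311064218315521996517139009907512400/79 = 73745243611532458459690151854647329239335600.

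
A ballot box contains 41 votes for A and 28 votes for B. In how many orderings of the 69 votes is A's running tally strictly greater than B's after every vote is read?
Strict-lead orderings = 3161051053161657656

Total orderings of the 69 votes with 41 for A: C(69, 41) = 16777886359088798328. By the Bertrand ballot formula (Cycle Lemma / reflection principle), the number of orderings in which A is strictly ahead of B throughout is (p − q)/(p + q) · C(p + q, p) = (41 − 28)/(41 + 28) · 16777886359088798328 = 3161051053161657656.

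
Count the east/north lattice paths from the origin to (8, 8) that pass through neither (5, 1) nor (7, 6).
Number of paths = 7380

Inclusion–exclusion. Total paths: C(16, 8) = 12870. Through P₁: C(6, 5)·C(10, 3) = 720. Through P₂: C(13, 7)·C(3, 1) = 5148. Since P₁ is strictly southwest of P₂, a monotone path through both must visit P₁ then P₂; paths through both = C(6, 5)·C(7, 2)·C(3, 1) = 378. Avoid both = 12870 − 720 − 5148 + 378 = 7380.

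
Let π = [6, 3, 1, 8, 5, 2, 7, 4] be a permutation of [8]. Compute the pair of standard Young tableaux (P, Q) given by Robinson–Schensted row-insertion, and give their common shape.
P = [1, 2, 4] / [3, 5, 7] / [6, 8];  Q = [1, 4, 7] / [2, 5, 8] / [3, 6];  common shape = (3, 3, 2)

Row-insert the values π_1, π_2, … into P one at a time, bumping the leftmost entry strictly greater than the inserted value down to the next row. The recording tableau Q records, in position (i, j), the step at which that cell was added to P.
  Insert 6 (step 1): P = [6];  Q = [1]
  Insert 3 (step 2): P = [3] / [6];  Q = [1] / [2]
  Insert 1 (step 3): P = [1] / [3] / [6];  Q = [1] / [2] / [3]
  Insert 8 (step 4): P = [1, 8] / [3] / [6];  Q = [1, 4] / [2] / [3]
  Insert 5 (step 5): P = [1, 5] / [3, 8] / [6];  Q = [1, 4] / [2, 5] / [3]
  Insert 2 (step 6): P = [1, 2] / [3, 5] / [6, 8];  Q = [1, 4] / [2, 5] / [3, 6]
  Insert 7 (step 7): P = [1, 2, 7] / [3, 5] / [6, 8];  Q = [1, 4, 7] / [2, 5] / [3, 6]
  Insert 4 (step 8): P = [1, 2, 4] / [3, 5, 7] / [6, 8];  Q = [1, 4, 7] / [2, 5, 8] / [3, 6]
Final shape: (3, 3, 2).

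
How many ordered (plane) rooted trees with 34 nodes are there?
C_33 = 212336130412243110

These ordered rooted trees are counted by the Catalan number C_n = (1/(n + 1)) · C(2n, n). For n = 33: C_33 = (1/34) · C(66, 33) = 7219428434016265740/34 = 212336130412243110.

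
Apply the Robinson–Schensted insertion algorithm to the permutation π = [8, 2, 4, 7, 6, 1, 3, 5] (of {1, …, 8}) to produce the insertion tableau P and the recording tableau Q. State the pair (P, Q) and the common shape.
P = [1, 3, 5] / [2, 4, 6] / [7] / [8];  Q = [1, 3, 4] / [2, 7, 8] / [5] / [6];  common shape = (3, 3, 1, 1)

Row-insert the values π_1, π_2, … into P one at a time, bumping the leftmost entry strictly greater than the inserted value down to the next row. The recording tableau Q records, in position (i, j), the step at which that cell was added to P.
  Insert 8 (step 1): P = [8];  Q = [1]
  Insert 2 (step 2): P = [2] / [8];  Q = [1] / [2]
  Insert 4 (step 3): P = [2, 4] / [8];  Q = [1, 3] / [2]
  Insert 7 (step 4): P = [2, 4, 7] / [8];  Q = [1, 3, 4] / [2]
  Insert 6 (step 5): P = [2, 4, 6] / [7] / [8];  Q = [1, 3, 4] / [2] / [5]
  Insert 1 (step 6): P = [1, 4, 6] / [2] / [7] / [8];  Q = [1, 3, 4] / [2] / [5] / [6]
  Insert 3 (step 7): P = [1, 3, 6] / [2, 4] / [7] / [8];  Q = [1, 3, 4] / [2, 7] / [5] / [6]
  Insert 5 (step 8): P = [1, 3, 5] / [2, 4, 6] / [7] / [8];  Q = [1, 3, 4] / [2, 7, 8] / [5] / [6]
Final shape: (3, 3, 1, 1).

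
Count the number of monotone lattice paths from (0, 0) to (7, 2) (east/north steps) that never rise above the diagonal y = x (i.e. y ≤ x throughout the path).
Number of paths = 27

By the reflection principle (André's argument), the number of monotone paths to (7, 2) with n ≤ m that never go above y = x is C(9, 7) − C(9, 8) = 36 − 9 = 27.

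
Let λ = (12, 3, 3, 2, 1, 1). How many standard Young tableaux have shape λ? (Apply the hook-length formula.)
# SYT of shape (12, 3, 3, 2, 1, 1) = 134491500

Hook-length formula: f^λ = n! / Π hook(c), product over all cells c of the Young diagram. For λ = (12, 3, 3, 2, 1, 1), n = 22 boxes. Hook lengths by row (left-to-right, top-to-bottom): [17, 14, 12, 9, 8, 7, 6, 5, 4, 3, 2, 1]; [7, 4, 2]; [6, 3, 1]; [4, 1]; [2]; [1]. Product of hooks = 8357410897920. So f^λ = 22! / 8357410897920 = 1124000727777607680000 / 8357410897920 = 134491500.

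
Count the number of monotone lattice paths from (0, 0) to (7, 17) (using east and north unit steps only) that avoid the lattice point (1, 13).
Number of paths = 343164

Total paths from (0, 0) to (7, 17): C(24, 7) = 346104. Paths through (1, 13): (paths (0, 0) → (1, 13)) × (paths (1, 13) → (7, 17)) = C(14, 1) · C(10, 6) = 14 · 210 = 2940. Avoidance count = 346104 − 2940 = 343164.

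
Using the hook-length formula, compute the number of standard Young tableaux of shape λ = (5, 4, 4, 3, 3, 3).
# SYT of shape (5, 4, 4, 3, 3, 3) = 320089770

Hook-length formula: f^λ = n! / Π hook(c), product over all cells c of the Young diagram. For λ = (5, 4, 4, 3, 3, 3), n = 22 boxes. Hook lengths by row (left-to-right, top-to-bottom): [10, 9, 8, 4, 1]; [8, 7, 6, 2]; [7, 6, 5, 1]; [5, 4, 3]; [4, 3, 2]; [3, 2, 1]. Product of hooks = 3511517184000. So f^λ = 22! / 3511517184000 = 1124000727777607680000 / 3511517184000 = 320089770.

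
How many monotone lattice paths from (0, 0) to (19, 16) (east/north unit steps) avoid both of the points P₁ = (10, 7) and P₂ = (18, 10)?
Number of paths = 3044967860

Inclusion–exclusion. Total paths: C(35, 19) = 4059928950. Through P₁: C(17, 10)·C(18, 9) = 945561760. Through P₂: C(28, 18)·C(7, 1) = 91861770. Since P₁ is strictly southwest of P₂, a monotone path through both must visit P₁ then P₂; paths through both = C(17, 10)·C(11, 8)·C(7, 1) = 22462440. Avoid both = 4059928950 − 945561760 − 91861770 + 22462440 = 3044967860.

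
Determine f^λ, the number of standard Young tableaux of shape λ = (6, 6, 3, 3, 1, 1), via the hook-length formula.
# SYT of shape (6, 6, 3, 3, 1, 1) = 90698400

Hook-length formula: f^λ = n! / Π hook(c), product over all cells c of the Young diagram. For λ = (6, 6, 3, 3, 1, 1), n = 20 boxes. Hook lengths by row (left-to-right, top-to-bottom): [11, 8, 7, 4, 3, 2]; [10, 7, 6, 3, 2, 1]; [6, 3, 2]; [5, 2, 1]; [2]; [1]. Product of hooks = 26824089600. So f^λ = 20! / 26824089600 = 2432902008176640000 / 26824089600 = 90698400.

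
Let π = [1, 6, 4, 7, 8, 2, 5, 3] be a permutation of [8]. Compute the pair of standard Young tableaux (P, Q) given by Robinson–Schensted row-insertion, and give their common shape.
P = [1, 2, 3, 8] / [4, 5] / [6, 7];  Q = [1, 2, 4, 5] / [3, 7] / [6, 8];  common shape = (4, 2, 2)

Row-insert the values π_1, π_2, … into P one at a time, bumping the leftmost entry strictly greater than the inserted value down to the next row. The recording tableau Q records, in position (i, j), the step at which that cell was added to P.
  Insert 1 (step 1): P = [1];  Q = [1]
  Insert 6 (step 2): P = [1, 6];  Q = [1, 2]
  Insert 4 (step 3): P = [1, 4] / [6];  Q = [1, 2] / [3]
  Insert 7 (step 4): P = [1, 4, 7] / [6];  Q = [1, 2, 4] / [3]
  Insert 8 (step 5): P = [1, 4, 7, 8] / [6];  Q = [1, 2, 4, 5] / [3]
  Insert 2 (step 6): P = [1, 2, 7, 8] / [4] / [6];  Q = [1, 2, 4, 5] / [3] / [6]
  Insert 5 (step 7): P = [1, 2, 5, 8] / [4, 7] / [6];  Q = [1, 2, 4, 5] / [3, 7] / [6]
  Insert 3 (step 8): P = [1, 2, 3, 8] / [4, 5] / [6, 7];  Q = [1, 2, 4, 5] / [3, 7] / [6, 8]
Final shape: (4, 2, 2).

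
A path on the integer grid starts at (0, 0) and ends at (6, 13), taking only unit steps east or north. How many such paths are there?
Number of paths = 27132

A monotone lattice path from (0, 0) to (6, 13) consists of 6 east steps and 13 north steps in some order, so it is determined by which 6 of the 19 steps are east. The count is C(19, 6) = 27132.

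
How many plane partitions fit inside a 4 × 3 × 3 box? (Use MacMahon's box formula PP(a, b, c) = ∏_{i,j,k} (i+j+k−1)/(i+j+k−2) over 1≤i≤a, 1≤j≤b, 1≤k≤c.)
PP(4, 3, 3) = 4116

Evaluate the triple product over i = 1..4, j = 1..3, k = 1..3. The factors are (2/1) · (3/2) · (4/3) · (3/2) · (4/3) · (5/4) · (4/3) · (5/4) · … (36 factors total). The numerators and denominators telescope so the product is an integer; carrying out the multiplication exactly gives PP(4, 3, 3) = 4116.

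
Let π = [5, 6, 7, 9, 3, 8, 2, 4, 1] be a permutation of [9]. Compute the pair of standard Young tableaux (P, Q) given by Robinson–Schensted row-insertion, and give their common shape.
P = [1, 4, 7, 8] / [2, 6] / [3, 9] / [5];  Q = [1, 2, 3, 4] / [5, 6] / [7, 8] / [9];  common shape = (4, 2, 2, 1)

Row-insert the values π_1, π_2, … into P one at a time, bumping the leftmost entry strictly greater than the inserted value down to the next row. The recording tableau Q records, in position (i, j), the step at which that cell was added to P.
  Insert 5 (step 1): P = [5];  Q = [1]
  Insert 6 (step 2): P = [5, 6];  Q = [1, 2]
  Insert 7 (step 3): P = [5, 6, 7];  Q = [1, 2, 3]
  Insert 9 (step 4): P = [5, 6, 7, 9];  Q = [1, 2, 3, 4]
  Insert 3 (step 5): P = [3, 6, 7, 9] / [5];  Q = [1, 2, 3, 4] / [5]
  Insert 8 (step 6): P = [3, 6, 7, 8] / [5, 9];  Q = [1, 2, 3, 4] / [5, 6]
  Insert 2 (step 7): P = [2, 6, 7, 8] / [3, 9] / [5];  Q = [1, 2, 3, 4] / [5, 6] / [7]
  Insert 4 (step 8): P = [2, 4, 7, 8] / [3, 6] / [5, 9];  Q = [1, 2, 3, 4] / [5, 6] / [7, 8]
  Insert 1 (step 9): P = [1, 4, 7, 8] / [2, 6] / [3, 9] / [5];  Q = [1, 2, 3, 4] / [5, 6] / [7, 8] / [9]
Final shape: (4, 2, 2, 1).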